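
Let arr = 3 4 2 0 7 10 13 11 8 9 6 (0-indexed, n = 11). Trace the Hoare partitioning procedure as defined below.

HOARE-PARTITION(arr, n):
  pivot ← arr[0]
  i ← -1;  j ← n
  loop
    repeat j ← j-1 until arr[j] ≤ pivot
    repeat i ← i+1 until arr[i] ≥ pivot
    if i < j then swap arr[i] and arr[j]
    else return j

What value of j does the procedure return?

pivot=3
j stops at 3 (0), i stops at 0 (3); swap ⇒ 0 4 2 3 7 10 13 11 8 9 6
j stops at 2 (2), i stops at 1 (4); swap ⇒ 0 2 4 3 7 10 13 11 8 9 6
j stops at 1, i stops at 2; i≥j ⇒ return 1. arr=0 2 4 3 7 10 13 11 8 9 6

1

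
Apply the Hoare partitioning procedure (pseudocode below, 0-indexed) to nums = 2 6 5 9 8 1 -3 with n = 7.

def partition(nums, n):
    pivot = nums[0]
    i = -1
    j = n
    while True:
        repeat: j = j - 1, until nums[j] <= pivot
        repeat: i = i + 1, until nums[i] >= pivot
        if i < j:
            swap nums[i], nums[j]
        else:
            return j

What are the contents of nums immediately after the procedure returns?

pivot=2
j stops at 6 (-3), i stops at 0 (2); swap ⇒ -3 6 5 9 8 1 2
j stops at 5 (1), i stops at 1 (6); swap ⇒ -3 1 5 9 8 6 2
j stops at 1, i stops at 2; i≥j ⇒ return 1. nums=-3 1 5 9 8 6 2

-3 1 5 9 8 6 2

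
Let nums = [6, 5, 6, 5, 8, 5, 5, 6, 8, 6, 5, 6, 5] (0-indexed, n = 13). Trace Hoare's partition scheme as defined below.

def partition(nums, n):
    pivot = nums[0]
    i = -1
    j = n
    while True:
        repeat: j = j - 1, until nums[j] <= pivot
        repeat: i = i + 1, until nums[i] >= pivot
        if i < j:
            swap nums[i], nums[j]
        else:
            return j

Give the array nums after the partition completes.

pivot=6
j stops at 12 (5), i stops at 0 (6); swap ⇒ [5, 5, 6, 5, 8, 5, 5, 6, 8, 6, 5, 6, 6]
j stops at 11 (6), i stops at 2 (6); swap ⇒ [5, 5, 6, 5, 8, 5, 5, 6, 8, 6, 5, 6, 6]
j stops at 10 (5), i stops at 4 (8); swap ⇒ [5, 5, 6, 5, 5, 5, 5, 6, 8, 6, 8, 6, 6]
j stops at 9 (6), i stops at 7 (6); swap ⇒ [5, 5, 6, 5, 5, 5, 5, 6, 8, 6, 8, 6, 6]
j stops at 7, i stops at 8; i≥j ⇒ return 7. nums=[5, 5, 6, 5, 5, 5, 5, 6, 8, 6, 8, 6, 6]

[5, 5, 6, 5, 5, 5, 5, 6, 8, 6, 8, 6, 6]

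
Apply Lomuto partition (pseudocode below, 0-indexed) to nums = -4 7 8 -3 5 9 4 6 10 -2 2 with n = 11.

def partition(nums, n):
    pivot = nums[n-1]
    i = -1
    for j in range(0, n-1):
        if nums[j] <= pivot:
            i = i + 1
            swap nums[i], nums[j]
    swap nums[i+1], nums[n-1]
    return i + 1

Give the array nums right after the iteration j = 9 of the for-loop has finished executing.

pivot=2, i=-1
j=0: -4≤2, i=0, swap(0,0) ⇒ -4 7 8 -3 5 9 4 6 10 -2 2
j=1: 7>2, skip
j=2: 8>2, skip
j=3: -3≤2, i=1, swap(1,3) ⇒ -4 -3 8 7 5 9 4 6 10 -2 2
j=4: 5>2, skip
j=5: 9>2, skip
j=6: 4>2, skip
j=7: 6>2, skip
j=8: 10>2, skip
j=9: -2≤2, i=2, swap(2,9) ⇒ -4 -3 -2 7 5 9 4 6 10 8 2
(after j=9) nums = -4 -3 -2 7 5 9 4 6 10 8 2

-4 -3 -2 7 5 9 4 6 10 8 2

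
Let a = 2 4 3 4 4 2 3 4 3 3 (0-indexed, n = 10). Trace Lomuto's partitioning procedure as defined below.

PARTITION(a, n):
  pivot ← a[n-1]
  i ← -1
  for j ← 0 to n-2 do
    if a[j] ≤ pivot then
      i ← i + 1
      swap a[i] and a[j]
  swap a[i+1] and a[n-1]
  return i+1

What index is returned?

pivot = a[9] = 3; i = -1
j=0: a[0]=2 ≤ 3 → i=0, swap a[0],a[0] (no change) → 2 4 3 4 4 2 3 4 3 3
j=1: a[1]=4 > 3 → no swap
j=2: a[2]=3 ≤ 3 → i=1, swap a[1],a[2] → 2 3 4 4 4 2 3 4 3 3
j=3: a[3]=4 > 3 → no swap
j=4: a[4]=4 > 3 → no swap
j=5: a[5]=2 ≤ 3 → i=2, swap a[2],a[5] → 2 3 2 4 4 4 3 4 3 3
j=6: a[6]=3 ≤ 3 → i=3, swap a[3],a[6] → 2 3 2 3 4 4 4 4 3 3
j=7: a[7]=4 > 3 → no swap
j=8: a[8]=3 ≤ 3 → i=4, swap a[4],a[8] → 2 3 2 3 3 4 4 4 4 3
final swap a[5],a[9] → 2 3 2 3 3 3 4 4 4 4; return 5

5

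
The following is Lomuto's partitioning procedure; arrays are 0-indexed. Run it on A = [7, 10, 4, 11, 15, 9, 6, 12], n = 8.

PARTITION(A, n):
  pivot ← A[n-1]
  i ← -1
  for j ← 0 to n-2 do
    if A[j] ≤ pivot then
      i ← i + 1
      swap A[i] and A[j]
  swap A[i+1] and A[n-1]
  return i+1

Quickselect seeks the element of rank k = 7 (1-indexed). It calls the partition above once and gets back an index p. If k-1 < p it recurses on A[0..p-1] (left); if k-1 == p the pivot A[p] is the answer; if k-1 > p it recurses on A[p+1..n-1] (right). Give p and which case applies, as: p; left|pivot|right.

pivot = A[7] = 12; i = -1
j=0: A[0]=7 ≤ 12 → i=0, swap A[0],A[0] (no change) → [7, 10, 4, 11, 15, 9, 6, 12]
j=1: A[1]=10 ≤ 12 → i=1, swap A[1],A[1] (no change) → [7, 10, 4, 11, 15, 9, 6, 12]
j=2: A[2]=4 ≤ 12 → i=2, swap A[2],A[2] (no change) → [7, 10, 4, 11, 15, 9, 6, 12]
j=3: A[3]=11 ≤ 12 → i=3, swap A[3],A[3] (no change) → [7, 10, 4, 11, 15, 9, 6, 12]
j=4: A[4]=15 > 12 → no swap
j=5: A[5]=9 ≤ 12 → i=4, swap A[4],A[5] → [7, 10, 4, 11, 9, 15, 6, 12]
j=6: A[6]=6 ≤ 12 → i=5, swap A[5],A[6] → [7, 10, 4, 11, 9, 6, 15, 12]
final swap A[6],A[7] → [7, 10, 4, 11, 9, 6, 12, 15]; return 6
p = 6; k-1 = 6 == 6 ⇒ pivot

6; pivot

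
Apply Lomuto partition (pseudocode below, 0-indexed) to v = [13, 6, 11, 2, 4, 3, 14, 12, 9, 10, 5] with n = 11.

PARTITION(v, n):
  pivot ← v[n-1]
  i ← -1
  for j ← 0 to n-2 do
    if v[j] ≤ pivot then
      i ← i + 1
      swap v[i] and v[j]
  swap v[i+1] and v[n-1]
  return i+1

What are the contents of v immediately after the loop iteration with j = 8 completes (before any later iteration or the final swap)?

pivot = v[10] = 5; i = -1
j=0: v[0]=13 > 5 → no swap
j=1: v[1]=6 > 5 → no swap
j=2: v[2]=11 > 5 → no swap
j=3: v[3]=2 ≤ 5 → i=0, swap v[0],v[3] → [2, 6, 11, 13, 4, 3, 14, 12, 9, 10, 5]
j=4: v[4]=4 ≤ 5 → i=1, swap v[1],v[4] → [2, 4, 11, 13, 6, 3, 14, 12, 9, 10, 5]
j=5: v[5]=3 ≤ 5 → i=2, swap v[2],v[5] → [2, 4, 3, 13, 6, 11, 14, 12, 9, 10, 5]
j=6: v[6]=14 > 5 → no swap
j=7: v[7]=12 > 5 → no swap
j=8: v[8]=9 > 5 → no swap
(after j=8) v = [2, 4, 3, 13, 6, 11, 14, 12, 9, 10, 5]

[2, 4, 3, 13, 6, 11, 14, 12, 9, 10, 5]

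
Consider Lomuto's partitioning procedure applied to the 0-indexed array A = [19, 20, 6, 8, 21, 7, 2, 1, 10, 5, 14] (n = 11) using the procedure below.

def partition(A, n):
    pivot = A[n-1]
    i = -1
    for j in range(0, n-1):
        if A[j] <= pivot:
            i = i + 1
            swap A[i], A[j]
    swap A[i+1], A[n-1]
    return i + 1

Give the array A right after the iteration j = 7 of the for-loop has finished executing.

pivot=14, i=-1
j=0: 19>14, skip
j=1: 20>14, skip
j=2: 6≤14, i=0, swap(0,2) ⇒ [6, 20, 19, 8, 21, 7, 2, 1, 10, 5, 14]
j=3: 8≤14, i=1, swap(1,3) ⇒ [6, 8, 19, 20, 21, 7, 2, 1, 10, 5, 14]
j=4: 21>14, skip
j=5: 7≤14, i=2, swap(2,5) ⇒ [6, 8, 7, 20, 21, 19, 2, 1, 10, 5, 14]
j=6: 2≤14, i=3, swap(3,6) ⇒ [6, 8, 7, 2, 21, 19, 20, 1, 10, 5, 14]
j=7: 1≤14, i=4, swap(4,7) ⇒ [6, 8, 7, 2, 1, 19, 20, 21, 10, 5, 14]
(after j=7) A = [6, 8, 7, 2, 1, 19, 20, 21, 10, 5, 14]

[6, 8, 7, 2, 1, 19, 20, 21, 10, 5, 14]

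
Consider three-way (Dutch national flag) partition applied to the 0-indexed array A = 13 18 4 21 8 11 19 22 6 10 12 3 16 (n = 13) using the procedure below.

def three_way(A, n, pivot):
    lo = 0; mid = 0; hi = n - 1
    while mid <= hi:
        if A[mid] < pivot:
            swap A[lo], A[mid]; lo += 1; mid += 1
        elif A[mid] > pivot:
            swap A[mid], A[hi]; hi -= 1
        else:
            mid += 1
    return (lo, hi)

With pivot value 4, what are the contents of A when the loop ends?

3 4 21 8 11 19 22 6 10 12 18 16 13

pivot = 4; lo=0, mid=0, hi=12
A[mid]=13>4: swap A[0],A[12]; hi=11 → 16 18 4 21 8 11 19 22 6 10 12 3 13
A[mid]=16>4: swap A[0],A[11]; hi=10 → 3 18 4 21 8 11 19 22 6 10 12 16 13
A[mid]=3<4: swap A[0],A[0]; lo=1,mid=1 → 3 18 4 21 8 11 19 22 6 10 12 16 13
A[mid]=18>4: swap A[1],A[10]; hi=9 → 3 12 4 21 8 11 19 22 6 10 18 16 13
A[mid]=12>4: swap A[1],A[9]; hi=8 → 3 10 4 21 8 11 19 22 6 12 18 16 13
A[mid]=10>4: swap A[1],A[8]; hi=7 → 3 6 4 21 8 11 19 22 10 12 18 16 13
A[mid]=6>4: swap A[1],A[7]; hi=6 → 3 22 4 21 8 11 19 6 10 12 18 16 13
A[mid]=22>4: swap A[1],A[6]; hi=5 → 3 19 4 21 8 11 22 6 10 12 18 16 13
A[mid]=19>4: swap A[1],A[5]; hi=4 → 3 11 4 21 8 19 22 6 10 12 18 16 13
A[mid]=11>4: swap A[1],A[4]; hi=3 → 3 8 4 21 11 19 22 6 10 12 18 16 13
A[mid]=8>4: swap A[1],A[3]; hi=2 → 3 21 4 8 11 19 22 6 10 12 18 16 13
A[mid]=21>4: swap A[1],A[2]; hi=1 → 3 4 21 8 11 19 22 6 10 12 18 16 13
A[mid]=4=4: mid=2
end: lo=1, hi=1; A = 3 4 21 8 11 19 22 6 10 12 18 16 13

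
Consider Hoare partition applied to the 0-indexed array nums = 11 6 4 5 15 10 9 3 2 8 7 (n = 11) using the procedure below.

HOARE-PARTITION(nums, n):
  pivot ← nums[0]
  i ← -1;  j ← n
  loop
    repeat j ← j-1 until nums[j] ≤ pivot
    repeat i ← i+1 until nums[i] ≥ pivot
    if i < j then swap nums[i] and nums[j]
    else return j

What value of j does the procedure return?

8

pivot = nums[0] = 11; i = -1, j = 11
j→10 (nums[10]=7≤11), i→0 (nums[0]=11≥11); i<j, swap → 7 6 4 5 15 10 9 3 2 8 11
j→9 (nums[9]=8≤11), i→4 (nums[4]=15≥11); i<j, swap → 7 6 4 5 8 10 9 3 2 15 11
j→8, i→9; i≥j, return j=8. nums = 7 6 4 5 8 10 9 3 2 15 11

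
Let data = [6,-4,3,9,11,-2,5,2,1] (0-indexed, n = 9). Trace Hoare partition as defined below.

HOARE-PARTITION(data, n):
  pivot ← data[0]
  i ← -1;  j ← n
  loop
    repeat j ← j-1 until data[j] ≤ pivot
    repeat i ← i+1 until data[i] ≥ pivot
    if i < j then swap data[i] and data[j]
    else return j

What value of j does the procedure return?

pivot = data[0] = 6; i = -1, j = 9
j→8 (data[8]=1≤6), i→0 (data[0]=6≥6); i<j, swap → [1,-4,3,9,11,-2,5,2,6]
j→7 (data[7]=2≤6), i→3 (data[3]=9≥6); i<j, swap → [1,-4,3,2,11,-2,5,9,6]
j→6 (data[6]=5≤6), i→4 (data[4]=11≥6); i<j, swap → [1,-4,3,2,5,-2,11,9,6]
j→5, i→6; i≥j, return j=5. data = [1,-4,3,2,5,-2,11,9,6]

5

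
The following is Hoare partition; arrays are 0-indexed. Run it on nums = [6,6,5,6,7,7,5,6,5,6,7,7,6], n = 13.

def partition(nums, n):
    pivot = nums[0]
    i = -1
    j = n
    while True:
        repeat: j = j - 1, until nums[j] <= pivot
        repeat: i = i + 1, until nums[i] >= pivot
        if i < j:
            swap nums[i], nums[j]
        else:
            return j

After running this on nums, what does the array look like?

pivot = nums[0] = 6; i = -1, j = 13
j→12 (nums[12]=6≤6), i→0 (nums[0]=6≥6); i<j, swap → [6,6,5,6,7,7,5,6,5,6,7,7,6]
j→9 (nums[9]=6≤6), i→1 (nums[1]=6≥6); i<j, swap → [6,6,5,6,7,7,5,6,5,6,7,7,6]
j→8 (nums[8]=5≤6), i→3 (nums[3]=6≥6); i<j, swap → [6,6,5,5,7,7,5,6,6,6,7,7,6]
j→7 (nums[7]=6≤6), i→4 (nums[4]=7≥6); i<j, swap → [6,6,5,5,6,7,5,7,6,6,7,7,6]
j→6 (nums[6]=5≤6), i→5 (nums[5]=7≥6); i<j, swap → [6,6,5,5,6,5,7,7,6,6,7,7,6]
j→5, i→6; i≥j, return j=5. nums = [6,6,5,5,6,5,7,7,6,6,7,7,6]

[6,6,5,5,6,5,7,7,6,6,7,7,6]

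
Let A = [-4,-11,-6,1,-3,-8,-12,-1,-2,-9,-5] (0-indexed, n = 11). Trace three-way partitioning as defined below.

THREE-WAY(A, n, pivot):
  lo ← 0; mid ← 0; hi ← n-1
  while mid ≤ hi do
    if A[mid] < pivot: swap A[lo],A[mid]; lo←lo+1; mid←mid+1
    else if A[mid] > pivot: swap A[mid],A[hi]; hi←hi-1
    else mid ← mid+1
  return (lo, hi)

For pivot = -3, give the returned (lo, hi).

(7, 7)

lo=0 mid=0 hi=10
-4<-3: swap(0,0), lo=1 mid=1 ⇒ [-4,-11,-6,1,-3,-8,-12,-1,-2,-9,-5]
-11<-3: swap(1,1), lo=2 mid=2 ⇒ [-4,-11,-6,1,-3,-8,-12,-1,-2,-9,-5]
-6<-3: swap(2,2), lo=3 mid=3 ⇒ [-4,-11,-6,1,-3,-8,-12,-1,-2,-9,-5]
1>-3: swap(3,10), hi=9 ⇒ [-4,-11,-6,-5,-3,-8,-12,-1,-2,-9,1]
-5<-3: swap(3,3), lo=4 mid=4 ⇒ [-4,-11,-6,-5,-3,-8,-12,-1,-2,-9,1]
-3=-3: mid=5
-8<-3: swap(4,5), lo=5 mid=6 ⇒ [-4,-11,-6,-5,-8,-3,-12,-1,-2,-9,1]
-12<-3: swap(5,6), lo=6 mid=7 ⇒ [-4,-11,-6,-5,-8,-12,-3,-1,-2,-9,1]
-1>-3: swap(7,9), hi=8 ⇒ [-4,-11,-6,-5,-8,-12,-3,-9,-2,-1,1]
-9<-3: swap(6,7), lo=7 mid=8 ⇒ [-4,-11,-6,-5,-8,-12,-9,-3,-2,-1,1]
-2>-3: swap(8,8), hi=7 ⇒ [-4,-11,-6,-5,-8,-12,-9,-3,-2,-1,1]
done. lo=7 hi=7; A=[-4,-11,-6,-5,-8,-12,-9,-3,-2,-1,1]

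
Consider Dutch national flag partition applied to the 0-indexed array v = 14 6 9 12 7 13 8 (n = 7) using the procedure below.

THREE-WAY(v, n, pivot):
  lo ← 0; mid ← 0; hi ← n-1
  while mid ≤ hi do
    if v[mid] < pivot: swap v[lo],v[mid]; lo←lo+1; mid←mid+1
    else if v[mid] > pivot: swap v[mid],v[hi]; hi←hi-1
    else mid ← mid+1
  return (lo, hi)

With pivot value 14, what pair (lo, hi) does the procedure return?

pivot = 14; lo=0, mid=0, hi=6
v[mid]=14=14: mid=1
v[mid]=6<14: swap v[0],v[1]; lo=1,mid=2 → 6 14 9 12 7 13 8
v[mid]=9<14: swap v[1],v[2]; lo=2,mid=3 → 6 9 14 12 7 13 8
v[mid]=12<14: swap v[2],v[3]; lo=3,mid=4 → 6 9 12 14 7 13 8
v[mid]=7<14: swap v[3],v[4]; lo=4,mid=5 → 6 9 12 7 14 13 8
v[mid]=13<14: swap v[4],v[5]; lo=5,mid=6 → 6 9 12 7 13 14 8
v[mid]=8<14: swap v[5],v[6]; lo=6,mid=7 → 6 9 12 7 13 8 14
end: lo=6, hi=6; v = 6 9 12 7 13 8 14

(6, 6)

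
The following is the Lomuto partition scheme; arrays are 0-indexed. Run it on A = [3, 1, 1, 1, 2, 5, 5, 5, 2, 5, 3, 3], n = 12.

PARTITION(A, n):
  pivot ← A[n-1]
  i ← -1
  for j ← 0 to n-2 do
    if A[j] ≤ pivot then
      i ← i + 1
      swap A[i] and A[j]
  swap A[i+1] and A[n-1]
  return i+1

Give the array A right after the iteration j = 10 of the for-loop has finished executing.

[3, 1, 1, 1, 2, 2, 3, 5, 5, 5, 5, 3]

pivot = A[11] = 3; i = -1
j=0: A[0]=3 ≤ 3 → i=0, swap A[0],A[0] (no change) → [3, 1, 1, 1, 2, 5, 5, 5, 2, 5, 3, 3]
j=1: A[1]=1 ≤ 3 → i=1, swap A[1],A[1] (no change) → [3, 1, 1, 1, 2, 5, 5, 5, 2, 5, 3, 3]
j=2: A[2]=1 ≤ 3 → i=2, swap A[2],A[2] (no change) → [3, 1, 1, 1, 2, 5, 5, 5, 2, 5, 3, 3]
j=3: A[3]=1 ≤ 3 → i=3, swap A[3],A[3] (no change) → [3, 1, 1, 1, 2, 5, 5, 5, 2, 5, 3, 3]
j=4: A[4]=2 ≤ 3 → i=4, swap A[4],A[4] (no change) → [3, 1, 1, 1, 2, 5, 5, 5, 2, 5, 3, 3]
j=5: A[5]=5 > 3 → no swap
j=6: A[6]=5 > 3 → no swap
j=7: A[7]=5 > 3 → no swap
j=8: A[8]=2 ≤ 3 → i=5, swap A[5],A[8] → [3, 1, 1, 1, 2, 2, 5, 5, 5, 5, 3, 3]
j=9: A[9]=5 > 3 → no swap
j=10: A[10]=3 ≤ 3 → i=6, swap A[6],A[10] → [3, 1, 1, 1, 2, 2, 3, 5, 5, 5, 5, 3]
(after j=10) A = [3, 1, 1, 1, 2, 2, 3, 5, 5, 5, 5, 3]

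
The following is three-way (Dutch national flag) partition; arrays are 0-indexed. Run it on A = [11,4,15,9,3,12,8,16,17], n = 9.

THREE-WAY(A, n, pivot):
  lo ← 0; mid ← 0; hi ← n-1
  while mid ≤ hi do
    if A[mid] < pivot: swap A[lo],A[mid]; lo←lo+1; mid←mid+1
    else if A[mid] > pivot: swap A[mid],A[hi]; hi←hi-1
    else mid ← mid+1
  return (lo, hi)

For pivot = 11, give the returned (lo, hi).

lo=0 mid=0 hi=8
11=11: mid=1
4<11: swap(0,1), lo=1 mid=2 ⇒ [4,11,15,9,3,12,8,16,17]
15>11: swap(2,8), hi=7 ⇒ [4,11,17,9,3,12,8,16,15]
17>11: swap(2,7), hi=6 ⇒ [4,11,16,9,3,12,8,17,15]
16>11: swap(2,6), hi=5 ⇒ [4,11,8,9,3,12,16,17,15]
8<11: swap(1,2), lo=2 mid=3 ⇒ [4,8,11,9,3,12,16,17,15]
9<11: swap(2,3), lo=3 mid=4 ⇒ [4,8,9,11,3,12,16,17,15]
3<11: swap(3,4), lo=4 mid=5 ⇒ [4,8,9,3,11,12,16,17,15]
12>11: swap(5,5), hi=4 ⇒ [4,8,9,3,11,12,16,17,15]
done. lo=4 hi=4; A=[4,8,9,3,11,12,16,17,15]

(4, 4)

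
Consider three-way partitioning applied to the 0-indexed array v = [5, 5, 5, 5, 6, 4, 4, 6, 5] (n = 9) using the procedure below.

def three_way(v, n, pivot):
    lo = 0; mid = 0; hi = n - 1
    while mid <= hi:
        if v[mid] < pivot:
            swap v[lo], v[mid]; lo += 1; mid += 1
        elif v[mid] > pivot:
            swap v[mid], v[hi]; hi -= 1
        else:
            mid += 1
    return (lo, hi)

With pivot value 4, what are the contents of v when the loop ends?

pivot = 4; lo=0, mid=0, hi=8
v[mid]=5>4: swap v[0],v[8]; hi=7 → [5, 5, 5, 5, 6, 4, 4, 6, 5]
v[mid]=5>4: swap v[0],v[7]; hi=6 → [6, 5, 5, 5, 6, 4, 4, 5, 5]
v[mid]=6>4: swap v[0],v[6]; hi=5 → [4, 5, 5, 5, 6, 4, 6, 5, 5]
v[mid]=4=4: mid=1
v[mid]=5>4: swap v[1],v[5]; hi=4 → [4, 4, 5, 5, 6, 5, 6, 5, 5]
v[mid]=4=4: mid=2
v[mid]=5>4: swap v[2],v[4]; hi=3 → [4, 4, 6, 5, 5, 5, 6, 5, 5]
v[mid]=6>4: swap v[2],v[3]; hi=2 → [4, 4, 5, 6, 5, 5, 6, 5, 5]
v[mid]=5>4: swap v[2],v[2]; hi=1 → [4, 4, 5, 6, 5, 5, 6, 5, 5]
end: lo=0, hi=1; v = [4, 4, 5, 6, 5, 5, 6, 5, 5]

[4, 4, 5, 6, 5, 5, 6, 5, 5]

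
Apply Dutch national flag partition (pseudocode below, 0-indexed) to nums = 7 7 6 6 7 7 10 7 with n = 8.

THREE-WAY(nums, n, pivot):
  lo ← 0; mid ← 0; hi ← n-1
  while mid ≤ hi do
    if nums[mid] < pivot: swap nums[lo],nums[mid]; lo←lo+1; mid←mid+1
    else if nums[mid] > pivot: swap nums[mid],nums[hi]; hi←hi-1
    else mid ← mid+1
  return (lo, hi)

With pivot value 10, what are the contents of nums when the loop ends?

7 7 6 6 7 7 7 10

pivot = 10; lo=0, mid=0, hi=7
nums[mid]=7<10: swap nums[0],nums[0]; lo=1,mid=1 → 7 7 6 6 7 7 10 7
nums[mid]=7<10: swap nums[1],nums[1]; lo=2,mid=2 → 7 7 6 6 7 7 10 7
nums[mid]=6<10: swap nums[2],nums[2]; lo=3,mid=3 → 7 7 6 6 7 7 10 7
nums[mid]=6<10: swap nums[3],nums[3]; lo=4,mid=4 → 7 7 6 6 7 7 10 7
nums[mid]=7<10: swap nums[4],nums[4]; lo=5,mid=5 → 7 7 6 6 7 7 10 7
nums[mid]=7<10: swap nums[5],nums[5]; lo=6,mid=6 → 7 7 6 6 7 7 10 7
nums[mid]=10=10: mid=7
nums[mid]=7<10: swap nums[6],nums[7]; lo=7,mid=8 → 7 7 6 6 7 7 7 10
end: lo=7, hi=7; nums = 7 7 6 6 7 7 7 10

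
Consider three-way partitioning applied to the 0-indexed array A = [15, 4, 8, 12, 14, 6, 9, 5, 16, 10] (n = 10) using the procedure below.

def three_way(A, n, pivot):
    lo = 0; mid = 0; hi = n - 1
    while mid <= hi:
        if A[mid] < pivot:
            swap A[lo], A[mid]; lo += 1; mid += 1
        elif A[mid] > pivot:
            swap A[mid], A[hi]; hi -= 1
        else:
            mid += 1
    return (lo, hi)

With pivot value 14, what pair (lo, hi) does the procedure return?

lo=0 mid=0 hi=9
15>14: swap(0,9), hi=8 ⇒ [10, 4, 8, 12, 14, 6, 9, 5, 16, 15]
10<14: swap(0,0), lo=1 mid=1 ⇒ [10, 4, 8, 12, 14, 6, 9, 5, 16, 15]
4<14: swap(1,1), lo=2 mid=2 ⇒ [10, 4, 8, 12, 14, 6, 9, 5, 16, 15]
8<14: swap(2,2), lo=3 mid=3 ⇒ [10, 4, 8, 12, 14, 6, 9, 5, 16, 15]
12<14: swap(3,3), lo=4 mid=4 ⇒ [10, 4, 8, 12, 14, 6, 9, 5, 16, 15]
14=14: mid=5
6<14: swap(4,5), lo=5 mid=6 ⇒ [10, 4, 8, 12, 6, 14, 9, 5, 16, 15]
9<14: swap(5,6), lo=6 mid=7 ⇒ [10, 4, 8, 12, 6, 9, 14, 5, 16, 15]
5<14: swap(6,7), lo=7 mid=8 ⇒ [10, 4, 8, 12, 6, 9, 5, 14, 16, 15]
16>14: swap(8,8), hi=7 ⇒ [10, 4, 8, 12, 6, 9, 5, 14, 16, 15]
done. lo=7 hi=7; A=[10, 4, 8, 12, 6, 9, 5, 14, 16, 15]

(7, 7)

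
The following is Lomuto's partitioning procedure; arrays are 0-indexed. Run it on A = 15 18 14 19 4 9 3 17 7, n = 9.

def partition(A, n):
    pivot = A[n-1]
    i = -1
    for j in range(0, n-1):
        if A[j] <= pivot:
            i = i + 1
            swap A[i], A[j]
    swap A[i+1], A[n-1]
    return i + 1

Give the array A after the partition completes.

4 3 7 19 15 9 18 17 14

pivot=7, i=-1
j=0: 15>7, skip
j=1: 18>7, skip
j=2: 14>7, skip
j=3: 19>7, skip
j=4: 4≤7, i=0, swap(0,4) ⇒ 4 18 14 19 15 9 3 17 7
j=5: 9>7, skip
j=6: 3≤7, i=1, swap(1,6) ⇒ 4 3 14 19 15 9 18 17 7
j=7: 17>7, skip
swap(2,8) ⇒ 4 3 7 19 15 9 18 17 14; return 2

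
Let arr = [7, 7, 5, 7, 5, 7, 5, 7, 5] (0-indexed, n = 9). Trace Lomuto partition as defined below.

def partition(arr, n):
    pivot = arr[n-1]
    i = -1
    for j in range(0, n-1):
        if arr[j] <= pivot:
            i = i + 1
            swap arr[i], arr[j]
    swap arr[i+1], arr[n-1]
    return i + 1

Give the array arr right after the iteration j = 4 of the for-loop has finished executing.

[5, 5, 7, 7, 7, 7, 5, 7, 5]

pivot=5, i=-1
j=0: 7>5, skip
j=1: 7>5, skip
j=2: 5≤5, i=0, swap(0,2) ⇒ [5, 7, 7, 7, 5, 7, 5, 7, 5]
j=3: 7>5, skip
j=4: 5≤5, i=1, swap(1,4) ⇒ [5, 5, 7, 7, 7, 7, 5, 7, 5]
(after j=4) arr = [5, 5, 7, 7, 7, 7, 5, 7, 5]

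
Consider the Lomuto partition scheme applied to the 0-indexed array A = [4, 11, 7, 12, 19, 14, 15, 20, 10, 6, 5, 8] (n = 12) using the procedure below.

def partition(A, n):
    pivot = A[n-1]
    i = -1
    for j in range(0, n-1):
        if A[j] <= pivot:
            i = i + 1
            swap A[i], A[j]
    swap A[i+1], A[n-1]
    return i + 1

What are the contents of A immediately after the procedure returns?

[4, 7, 6, 5, 8, 14, 15, 20, 10, 11, 12, 19]

pivot = A[11] = 8; i = -1
j=0: A[0]=4 ≤ 8 → i=0, swap A[0],A[0] (no change) → [4, 11, 7, 12, 19, 14, 15, 20, 10, 6, 5, 8]
j=1: A[1]=11 > 8 → no swap
j=2: A[2]=7 ≤ 8 → i=1, swap A[1],A[2] → [4, 7, 11, 12, 19, 14, 15, 20, 10, 6, 5, 8]
j=3: A[3]=12 > 8 → no swap
j=4: A[4]=19 > 8 → no swap
j=5: A[5]=14 > 8 → no swap
j=6: A[6]=15 > 8 → no swap
j=7: A[7]=20 > 8 → no swap
j=8: A[8]=10 > 8 → no swap
j=9: A[9]=6 ≤ 8 → i=2, swap A[2],A[9] → [4, 7, 6, 12, 19, 14, 15, 20, 10, 11, 5, 8]
j=10: A[10]=5 ≤ 8 → i=3, swap A[3],A[10] → [4, 7, 6, 5, 19, 14, 15, 20, 10, 11, 12, 8]
final swap A[4],A[11] → [4, 7, 6, 5, 8, 14, 15, 20, 10, 11, 12, 19]; return 4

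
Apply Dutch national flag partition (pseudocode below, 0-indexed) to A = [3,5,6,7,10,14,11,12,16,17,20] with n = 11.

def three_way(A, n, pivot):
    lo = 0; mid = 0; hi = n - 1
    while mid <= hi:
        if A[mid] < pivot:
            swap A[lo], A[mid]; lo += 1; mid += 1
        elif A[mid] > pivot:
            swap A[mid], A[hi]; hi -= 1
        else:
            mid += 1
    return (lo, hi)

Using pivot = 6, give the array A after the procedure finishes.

pivot = 6; lo=0, mid=0, hi=10
A[mid]=3<6: swap A[0],A[0]; lo=1,mid=1 → [3,5,6,7,10,14,11,12,16,17,20]
A[mid]=5<6: swap A[1],A[1]; lo=2,mid=2 → [3,5,6,7,10,14,11,12,16,17,20]
A[mid]=6=6: mid=3
A[mid]=7>6: swap A[3],A[10]; hi=9 → [3,5,6,20,10,14,11,12,16,17,7]
A[mid]=20>6: swap A[3],A[9]; hi=8 → [3,5,6,17,10,14,11,12,16,20,7]
A[mid]=17>6: swap A[3],A[8]; hi=7 → [3,5,6,16,10,14,11,12,17,20,7]
A[mid]=16>6: swap A[3],A[7]; hi=6 → [3,5,6,12,10,14,11,16,17,20,7]
A[mid]=12>6: swap A[3],A[6]; hi=5 → [3,5,6,11,10,14,12,16,17,20,7]
A[mid]=11>6: swap A[3],A[5]; hi=4 → [3,5,6,14,10,11,12,16,17,20,7]
A[mid]=14>6: swap A[3],A[4]; hi=3 → [3,5,6,10,14,11,12,16,17,20,7]
A[mid]=10>6: swap A[3],A[3]; hi=2 → [3,5,6,10,14,11,12,16,17,20,7]
end: lo=2, hi=2; A = [3,5,6,10,14,11,12,16,17,20,7]

[3,5,6,10,14,11,12,16,17,20,7]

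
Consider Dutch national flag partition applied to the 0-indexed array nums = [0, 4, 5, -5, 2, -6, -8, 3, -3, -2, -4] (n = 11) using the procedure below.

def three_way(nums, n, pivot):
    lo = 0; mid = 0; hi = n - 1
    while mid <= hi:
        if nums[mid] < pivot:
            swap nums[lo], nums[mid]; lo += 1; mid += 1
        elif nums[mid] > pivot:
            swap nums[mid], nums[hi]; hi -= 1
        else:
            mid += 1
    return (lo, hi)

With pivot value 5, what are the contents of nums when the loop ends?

lo=0 mid=0 hi=10
0<5: swap(0,0), lo=1 mid=1 ⇒ [0, 4, 5, -5, 2, -6, -8, 3, -3, -2, -4]
4<5: swap(1,1), lo=2 mid=2 ⇒ [0, 4, 5, -5, 2, -6, -8, 3, -3, -2, -4]
5=5: mid=3
-5<5: swap(2,3), lo=3 mid=4 ⇒ [0, 4, -5, 5, 2, -6, -8, 3, -3, -2, -4]
2<5: swap(3,4), lo=4 mid=5 ⇒ [0, 4, -5, 2, 5, -6, -8, 3, -3, -2, -4]
-6<5: swap(4,5), lo=5 mid=6 ⇒ [0, 4, -5, 2, -6, 5, -8, 3, -3, -2, -4]
-8<5: swap(5,6), lo=6 mid=7 ⇒ [0, 4, -5, 2, -6, -8, 5, 3, -3, -2, -4]
3<5: swap(6,7), lo=7 mid=8 ⇒ [0, 4, -5, 2, -6, -8, 3, 5, -3, -2, -4]
-3<5: swap(7,8), lo=8 mid=9 ⇒ [0, 4, -5, 2, -6, -8, 3, -3, 5, -2, -4]
-2<5: swap(8,9), lo=9 mid=10 ⇒ [0, 4, -5, 2, -6, -8, 3, -3, -2, 5, -4]
-4<5: swap(9,10), lo=10 mid=11 ⇒ [0, 4, -5, 2, -6, -8, 3, -3, -2, -4, 5]
done. lo=10 hi=10; nums=[0, 4, -5, 2, -6, -8, 3, -3, -2, -4, 5]

[0, 4, -5, 2, -6, -8, 3, -3, -2, -4, 5]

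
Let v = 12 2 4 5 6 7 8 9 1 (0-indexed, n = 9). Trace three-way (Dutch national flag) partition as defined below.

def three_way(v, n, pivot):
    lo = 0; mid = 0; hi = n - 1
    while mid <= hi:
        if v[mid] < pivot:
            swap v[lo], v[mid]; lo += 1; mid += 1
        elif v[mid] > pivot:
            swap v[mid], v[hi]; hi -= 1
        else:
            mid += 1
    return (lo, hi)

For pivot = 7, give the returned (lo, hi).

(5, 5)

lo=0 mid=0 hi=8
12>7: swap(0,8), hi=7 ⇒ 1 2 4 5 6 7 8 9 12
1<7: swap(0,0), lo=1 mid=1 ⇒ 1 2 4 5 6 7 8 9 12
2<7: swap(1,1), lo=2 mid=2 ⇒ 1 2 4 5 6 7 8 9 12
4<7: swap(2,2), lo=3 mid=3 ⇒ 1 2 4 5 6 7 8 9 12
5<7: swap(3,3), lo=4 mid=4 ⇒ 1 2 4 5 6 7 8 9 12
6<7: swap(4,4), lo=5 mid=5 ⇒ 1 2 4 5 6 7 8 9 12
7=7: mid=6
8>7: swap(6,7), hi=6 ⇒ 1 2 4 5 6 7 9 8 12
9>7: swap(6,6), hi=5 ⇒ 1 2 4 5 6 7 9 8 12
done. lo=5 hi=5; v=1 2 4 5 6 7 9 8 12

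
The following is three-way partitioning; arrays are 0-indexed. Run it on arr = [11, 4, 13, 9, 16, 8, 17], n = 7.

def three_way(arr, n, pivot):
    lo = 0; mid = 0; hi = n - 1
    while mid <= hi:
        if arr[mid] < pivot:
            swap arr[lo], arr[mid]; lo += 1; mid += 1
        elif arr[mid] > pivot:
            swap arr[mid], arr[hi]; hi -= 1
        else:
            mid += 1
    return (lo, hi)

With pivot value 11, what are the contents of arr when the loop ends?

pivot = 11; lo=0, mid=0, hi=6
arr[mid]=11=11: mid=1
arr[mid]=4<11: swap arr[0],arr[1]; lo=1,mid=2 → [4, 11, 13, 9, 16, 8, 17]
arr[mid]=13>11: swap arr[2],arr[6]; hi=5 → [4, 11, 17, 9, 16, 8, 13]
arr[mid]=17>11: swap arr[2],arr[5]; hi=4 → [4, 11, 8, 9, 16, 17, 13]
arr[mid]=8<11: swap arr[1],arr[2]; lo=2,mid=3 → [4, 8, 11, 9, 16, 17, 13]
arr[mid]=9<11: swap arr[2],arr[3]; lo=3,mid=4 → [4, 8, 9, 11, 16, 17, 13]
arr[mid]=16>11: swap arr[4],arr[4]; hi=3 → [4, 8, 9, 11, 16, 17, 13]
end: lo=3, hi=3; arr = [4, 8, 9, 11, 16, 17, 13]

[4, 8, 9, 11, 16, 17, 13]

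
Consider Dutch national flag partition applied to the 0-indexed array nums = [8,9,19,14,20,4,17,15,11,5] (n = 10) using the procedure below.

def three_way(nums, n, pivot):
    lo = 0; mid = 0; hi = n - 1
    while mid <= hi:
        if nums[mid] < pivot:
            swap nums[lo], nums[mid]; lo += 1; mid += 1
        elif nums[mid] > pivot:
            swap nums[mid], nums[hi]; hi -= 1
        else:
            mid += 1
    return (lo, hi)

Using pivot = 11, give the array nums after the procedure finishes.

[8,9,5,4,11,17,15,20,14,19]

pivot = 11; lo=0, mid=0, hi=9
nums[mid]=8<11: swap nums[0],nums[0]; lo=1,mid=1 → [8,9,19,14,20,4,17,15,11,5]
nums[mid]=9<11: swap nums[1],nums[1]; lo=2,mid=2 → [8,9,19,14,20,4,17,15,11,5]
nums[mid]=19>11: swap nums[2],nums[9]; hi=8 → [8,9,5,14,20,4,17,15,11,19]
nums[mid]=5<11: swap nums[2],nums[2]; lo=3,mid=3 → [8,9,5,14,20,4,17,15,11,19]
nums[mid]=14>11: swap nums[3],nums[8]; hi=7 → [8,9,5,11,20,4,17,15,14,19]
nums[mid]=11=11: mid=4
nums[mid]=20>11: swap nums[4],nums[7]; hi=6 → [8,9,5,11,15,4,17,20,14,19]
nums[mid]=15>11: swap nums[4],nums[6]; hi=5 → [8,9,5,11,17,4,15,20,14,19]
nums[mid]=17>11: swap nums[4],nums[5]; hi=4 → [8,9,5,11,4,17,15,20,14,19]
nums[mid]=4<11: swap nums[3],nums[4]; lo=4,mid=5 → [8,9,5,4,11,17,15,20,14,19]
end: lo=4, hi=4; nums = [8,9,5,4,11,17,15,20,14,19]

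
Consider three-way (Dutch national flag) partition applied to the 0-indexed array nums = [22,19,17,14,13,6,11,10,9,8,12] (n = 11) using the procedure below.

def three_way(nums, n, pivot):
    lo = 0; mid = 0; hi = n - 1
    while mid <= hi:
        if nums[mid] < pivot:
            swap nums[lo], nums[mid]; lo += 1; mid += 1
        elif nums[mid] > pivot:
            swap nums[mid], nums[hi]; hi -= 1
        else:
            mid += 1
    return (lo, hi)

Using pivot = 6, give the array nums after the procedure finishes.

lo=0 mid=0 hi=10
22>6: swap(0,10), hi=9 ⇒ [12,19,17,14,13,6,11,10,9,8,22]
12>6: swap(0,9), hi=8 ⇒ [8,19,17,14,13,6,11,10,9,12,22]
8>6: swap(0,8), hi=7 ⇒ [9,19,17,14,13,6,11,10,8,12,22]
9>6: swap(0,7), hi=6 ⇒ [10,19,17,14,13,6,11,9,8,12,22]
10>6: swap(0,6), hi=5 ⇒ [11,19,17,14,13,6,10,9,8,12,22]
11>6: swap(0,5), hi=4 ⇒ [6,19,17,14,13,11,10,9,8,12,22]
6=6: mid=1
19>6: swap(1,4), hi=3 ⇒ [6,13,17,14,19,11,10,9,8,12,22]
13>6: swap(1,3), hi=2 ⇒ [6,14,17,13,19,11,10,9,8,12,22]
14>6: swap(1,2), hi=1 ⇒ [6,17,14,13,19,11,10,9,8,12,22]
17>6: swap(1,1), hi=0 ⇒ [6,17,14,13,19,11,10,9,8,12,22]
done. lo=0 hi=0; nums=[6,17,14,13,19,11,10,9,8,12,22]

[6,17,14,13,19,11,10,9,8,12,22]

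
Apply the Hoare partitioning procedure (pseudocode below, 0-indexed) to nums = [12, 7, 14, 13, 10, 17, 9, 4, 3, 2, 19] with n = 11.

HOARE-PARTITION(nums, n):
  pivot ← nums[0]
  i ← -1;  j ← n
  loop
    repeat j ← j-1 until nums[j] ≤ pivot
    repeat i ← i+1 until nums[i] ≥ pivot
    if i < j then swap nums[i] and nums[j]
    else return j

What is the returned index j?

5

pivot=12
j stops at 9 (2), i stops at 0 (12); swap ⇒ [2, 7, 14, 13, 10, 17, 9, 4, 3, 12, 19]
j stops at 8 (3), i stops at 2 (14); swap ⇒ [2, 7, 3, 13, 10, 17, 9, 4, 14, 12, 19]
j stops at 7 (4), i stops at 3 (13); swap ⇒ [2, 7, 3, 4, 10, 17, 9, 13, 14, 12, 19]
j stops at 6 (9), i stops at 5 (17); swap ⇒ [2, 7, 3, 4, 10, 9, 17, 13, 14, 12, 19]
j stops at 5, i stops at 6; i≥j ⇒ return 5. nums=[2, 7, 3, 4, 10, 9, 17, 13, 14, 12, 19]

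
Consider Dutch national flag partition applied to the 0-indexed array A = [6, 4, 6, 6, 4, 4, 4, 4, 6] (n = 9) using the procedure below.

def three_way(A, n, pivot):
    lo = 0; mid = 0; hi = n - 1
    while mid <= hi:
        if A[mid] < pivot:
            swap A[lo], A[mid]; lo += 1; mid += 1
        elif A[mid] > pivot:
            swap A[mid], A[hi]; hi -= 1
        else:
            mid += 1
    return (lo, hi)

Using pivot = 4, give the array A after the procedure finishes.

lo=0 mid=0 hi=8
6>4: swap(0,8), hi=7 ⇒ [6, 4, 6, 6, 4, 4, 4, 4, 6]
6>4: swap(0,7), hi=6 ⇒ [4, 4, 6, 6, 4, 4, 4, 6, 6]
4=4: mid=1
4=4: mid=2
6>4: swap(2,6), hi=5 ⇒ [4, 4, 4, 6, 4, 4, 6, 6, 6]
4=4: mid=3
6>4: swap(3,5), hi=4 ⇒ [4, 4, 4, 4, 4, 6, 6, 6, 6]
4=4: mid=4
4=4: mid=5
done. lo=0 hi=4; A=[4, 4, 4, 4, 4, 6, 6, 6, 6]

[4, 4, 4, 4, 4, 6, 6, 6, 6]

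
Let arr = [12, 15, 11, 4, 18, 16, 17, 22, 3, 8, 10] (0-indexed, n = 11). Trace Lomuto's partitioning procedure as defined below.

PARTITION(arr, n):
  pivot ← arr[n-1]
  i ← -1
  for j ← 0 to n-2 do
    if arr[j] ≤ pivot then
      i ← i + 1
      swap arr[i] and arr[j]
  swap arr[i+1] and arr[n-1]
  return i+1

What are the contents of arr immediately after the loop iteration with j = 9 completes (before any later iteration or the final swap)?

pivot = arr[10] = 10; i = -1
j=0: arr[0]=12 > 10 → no swap
j=1: arr[1]=15 > 10 → no swap
j=2: arr[2]=11 > 10 → no swap
j=3: arr[3]=4 ≤ 10 → i=0, swap arr[0],arr[3] → [4, 15, 11, 12, 18, 16, 17, 22, 3, 8, 10]
j=4: arr[4]=18 > 10 → no swap
j=5: arr[5]=16 > 10 → no swap
j=6: arr[6]=17 > 10 → no swap
j=7: arr[7]=22 > 10 → no swap
j=8: arr[8]=3 ≤ 10 → i=1, swap arr[1],arr[8] → [4, 3, 11, 12, 18, 16, 17, 22, 15, 8, 10]
j=9: arr[9]=8 ≤ 10 → i=2, swap arr[2],arr[9] → [4, 3, 8, 12, 18, 16, 17, 22, 15, 11, 10]
(after j=9) arr = [4, 3, 8, 12, 18, 16, 17, 22, 15, 11, 10]

[4, 3, 8, 12, 18, 16, 17, 22, 15, 11, 10]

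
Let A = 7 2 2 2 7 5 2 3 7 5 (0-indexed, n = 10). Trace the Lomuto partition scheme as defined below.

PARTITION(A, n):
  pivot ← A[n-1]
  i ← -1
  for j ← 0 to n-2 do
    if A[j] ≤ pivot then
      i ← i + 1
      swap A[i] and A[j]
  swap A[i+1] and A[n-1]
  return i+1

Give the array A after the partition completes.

2 2 2 5 2 3 5 7 7 7

pivot = A[9] = 5; i = -1
j=0: A[0]=7 > 5 → no swap
j=1: A[1]=2 ≤ 5 → i=0, swap A[0],A[1] → 2 7 2 2 7 5 2 3 7 5
j=2: A[2]=2 ≤ 5 → i=1, swap A[1],A[2] → 2 2 7 2 7 5 2 3 7 5
j=3: A[3]=2 ≤ 5 → i=2, swap A[2],A[3] → 2 2 2 7 7 5 2 3 7 5
j=4: A[4]=7 > 5 → no swap
j=5: A[5]=5 ≤ 5 → i=3, swap A[3],A[5] → 2 2 2 5 7 7 2 3 7 5
j=6: A[6]=2 ≤ 5 → i=4, swap A[4],A[6] → 2 2 2 5 2 7 7 3 7 5
j=7: A[7]=3 ≤ 5 → i=5, swap A[5],A[7] → 2 2 2 5 2 3 7 7 7 5
j=8: A[8]=7 > 5 → no swap
final swap A[6],A[9] → 2 2 2 5 2 3 5 7 7 7; return 6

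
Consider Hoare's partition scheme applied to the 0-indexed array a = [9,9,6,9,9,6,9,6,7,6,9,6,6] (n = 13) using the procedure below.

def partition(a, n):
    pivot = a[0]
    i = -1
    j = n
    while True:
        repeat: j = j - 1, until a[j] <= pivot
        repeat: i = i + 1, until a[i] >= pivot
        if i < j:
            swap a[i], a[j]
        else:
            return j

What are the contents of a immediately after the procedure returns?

[6,6,6,9,6,6,7,6,9,9,9,9,9]

pivot = a[0] = 9; i = -1, j = 13
j→12 (a[12]=6≤9), i→0 (a[0]=9≥9); i<j, swap → [6,9,6,9,9,6,9,6,7,6,9,6,9]
j→11 (a[11]=6≤9), i→1 (a[1]=9≥9); i<j, swap → [6,6,6,9,9,6,9,6,7,6,9,9,9]
j→10 (a[10]=9≤9), i→3 (a[3]=9≥9); i<j, swap → [6,6,6,9,9,6,9,6,7,6,9,9,9]
j→9 (a[9]=6≤9), i→4 (a[4]=9≥9); i<j, swap → [6,6,6,9,6,6,9,6,7,9,9,9,9]
j→8 (a[8]=7≤9), i→6 (a[6]=9≥9); i<j, swap → [6,6,6,9,6,6,7,6,9,9,9,9,9]
j→7, i→8; i≥j, return j=7. a = [6,6,6,9,6,6,7,6,9,9,9,9,9]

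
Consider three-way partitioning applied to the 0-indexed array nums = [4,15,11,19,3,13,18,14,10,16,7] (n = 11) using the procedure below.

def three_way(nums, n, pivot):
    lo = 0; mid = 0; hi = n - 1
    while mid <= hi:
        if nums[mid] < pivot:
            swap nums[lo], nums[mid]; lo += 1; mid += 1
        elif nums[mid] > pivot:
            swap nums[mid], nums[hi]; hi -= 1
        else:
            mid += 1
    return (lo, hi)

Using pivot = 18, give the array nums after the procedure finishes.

[4,15,11,7,3,13,14,10,16,18,19]

lo=0 mid=0 hi=10
4<18: swap(0,0), lo=1 mid=1 ⇒ [4,15,11,19,3,13,18,14,10,16,7]
15<18: swap(1,1), lo=2 mid=2 ⇒ [4,15,11,19,3,13,18,14,10,16,7]
11<18: swap(2,2), lo=3 mid=3 ⇒ [4,15,11,19,3,13,18,14,10,16,7]
19>18: swap(3,10), hi=9 ⇒ [4,15,11,7,3,13,18,14,10,16,19]
7<18: swap(3,3), lo=4 mid=4 ⇒ [4,15,11,7,3,13,18,14,10,16,19]
3<18: swap(4,4), lo=5 mid=5 ⇒ [4,15,11,7,3,13,18,14,10,16,19]
13<18: swap(5,5), lo=6 mid=6 ⇒ [4,15,11,7,3,13,18,14,10,16,19]
18=18: mid=7
14<18: swap(6,7), lo=7 mid=8 ⇒ [4,15,11,7,3,13,14,18,10,16,19]
10<18: swap(7,8), lo=8 mid=9 ⇒ [4,15,11,7,3,13,14,10,18,16,19]
16<18: swap(8,9), lo=9 mid=10 ⇒ [4,15,11,7,3,13,14,10,16,18,19]
done. lo=9 hi=9; nums=[4,15,11,7,3,13,14,10,16,18,19]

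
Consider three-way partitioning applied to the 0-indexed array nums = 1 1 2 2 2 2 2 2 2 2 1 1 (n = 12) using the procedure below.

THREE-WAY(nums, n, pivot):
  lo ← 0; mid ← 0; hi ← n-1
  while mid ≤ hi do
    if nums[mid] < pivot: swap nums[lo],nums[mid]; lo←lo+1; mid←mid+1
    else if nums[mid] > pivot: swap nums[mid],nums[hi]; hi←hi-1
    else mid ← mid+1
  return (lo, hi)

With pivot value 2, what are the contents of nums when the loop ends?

lo=0 mid=0 hi=11
1<2: swap(0,0), lo=1 mid=1 ⇒ 1 1 2 2 2 2 2 2 2 2 1 1
1<2: swap(1,1), lo=2 mid=2 ⇒ 1 1 2 2 2 2 2 2 2 2 1 1
2=2: mid=3
2=2: mid=4
2=2: mid=5
2=2: mid=6
2=2: mid=7
2=2: mid=8
2=2: mid=9
2=2: mid=10
1<2: swap(2,10), lo=3 mid=11 ⇒ 1 1 1 2 2 2 2 2 2 2 2 1
1<2: swap(3,11), lo=4 mid=12 ⇒ 1 1 1 1 2 2 2 2 2 2 2 2
done. lo=4 hi=11; nums=1 1 1 1 2 2 2 2 2 2 2 2

1 1 1 1 2 2 2 2 2 2 2 2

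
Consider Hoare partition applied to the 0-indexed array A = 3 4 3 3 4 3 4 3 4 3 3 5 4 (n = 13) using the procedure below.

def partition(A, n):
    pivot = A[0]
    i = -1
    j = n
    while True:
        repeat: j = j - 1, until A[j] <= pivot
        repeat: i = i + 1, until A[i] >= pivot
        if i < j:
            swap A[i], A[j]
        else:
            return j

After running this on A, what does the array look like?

pivot = A[0] = 3; i = -1, j = 13
j→10 (A[10]=3≤3), i→0 (A[0]=3≥3); i<j, swap → 3 4 3 3 4 3 4 3 4 3 3 5 4
j→9 (A[9]=3≤3), i→1 (A[1]=4≥3); i<j, swap → 3 3 3 3 4 3 4 3 4 4 3 5 4
j→7 (A[7]=3≤3), i→2 (A[2]=3≥3); i<j, swap → 3 3 3 3 4 3 4 3 4 4 3 5 4
j→5 (A[5]=3≤3), i→3 (A[3]=3≥3); i<j, swap → 3 3 3 3 4 3 4 3 4 4 3 5 4
j→3, i→4; i≥j, return j=3. A = 3 3 3 3 4 3 4 3 4 4 3 5 4

3 3 3 3 4 3 4 3 4 4 3 5 4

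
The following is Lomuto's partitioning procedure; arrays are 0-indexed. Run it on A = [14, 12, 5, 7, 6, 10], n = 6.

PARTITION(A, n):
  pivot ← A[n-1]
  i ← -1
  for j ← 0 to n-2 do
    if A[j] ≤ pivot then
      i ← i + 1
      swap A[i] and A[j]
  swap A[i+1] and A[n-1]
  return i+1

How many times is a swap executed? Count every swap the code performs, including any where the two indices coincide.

4

pivot=10, i=-1
j=0: 14>10, skip
j=1: 12>10, skip
j=2: 5≤10, i=0, swap(0,2) ⇒ [5, 12, 14, 7, 6, 10]
j=3: 7≤10, i=1, swap(1,3) ⇒ [5, 7, 14, 12, 6, 10]
j=4: 6≤10, i=2, swap(2,4) ⇒ [5, 7, 6, 12, 14, 10]
swap(3,5) ⇒ [5, 7, 6, 10, 14, 12]; return 3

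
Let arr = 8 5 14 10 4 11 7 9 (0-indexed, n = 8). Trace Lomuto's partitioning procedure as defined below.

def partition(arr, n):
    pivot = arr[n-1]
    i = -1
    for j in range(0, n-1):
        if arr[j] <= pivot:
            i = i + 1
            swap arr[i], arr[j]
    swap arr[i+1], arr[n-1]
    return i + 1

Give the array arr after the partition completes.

8 5 4 7 9 11 10 14

pivot = arr[7] = 9; i = -1
j=0: arr[0]=8 ≤ 9 → i=0, swap arr[0],arr[0] (no change) → 8 5 14 10 4 11 7 9
j=1: arr[1]=5 ≤ 9 → i=1, swap arr[1],arr[1] (no change) → 8 5 14 10 4 11 7 9
j=2: arr[2]=14 > 9 → no swap
j=3: arr[3]=10 > 9 → no swap
j=4: arr[4]=4 ≤ 9 → i=2, swap arr[2],arr[4] → 8 5 4 10 14 11 7 9
j=5: arr[5]=11 > 9 → no swap
j=6: arr[6]=7 ≤ 9 → i=3, swap arr[3],arr[6] → 8 5 4 7 14 11 10 9
final swap arr[4],arr[7] → 8 5 4 7 9 11 10 14; return 4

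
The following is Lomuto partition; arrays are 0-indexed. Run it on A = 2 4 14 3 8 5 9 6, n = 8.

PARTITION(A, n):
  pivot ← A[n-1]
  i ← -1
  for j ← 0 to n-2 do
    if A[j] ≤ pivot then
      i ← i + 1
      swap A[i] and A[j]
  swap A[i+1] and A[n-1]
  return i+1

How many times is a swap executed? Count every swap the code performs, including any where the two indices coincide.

pivot=6, i=-1
j=0: 2≤6, i=0, swap(0,0) ⇒ 2 4 14 3 8 5 9 6
j=1: 4≤6, i=1, swap(1,1) ⇒ 2 4 14 3 8 5 9 6
j=2: 14>6, skip
j=3: 3≤6, i=2, swap(2,3) ⇒ 2 4 3 14 8 5 9 6
j=4: 8>6, skip
j=5: 5≤6, i=3, swap(3,5) ⇒ 2 4 3 5 8 14 9 6
j=6: 9>6, skip
swap(4,7) ⇒ 2 4 3 5 6 14 9 8; return 4

5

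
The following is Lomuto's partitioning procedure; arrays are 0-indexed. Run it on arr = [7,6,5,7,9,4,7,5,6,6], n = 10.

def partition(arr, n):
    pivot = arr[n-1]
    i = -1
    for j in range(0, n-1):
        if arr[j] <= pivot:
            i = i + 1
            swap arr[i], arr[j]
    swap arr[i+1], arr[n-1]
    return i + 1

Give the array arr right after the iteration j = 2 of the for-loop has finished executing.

pivot = arr[9] = 6; i = -1
j=0: arr[0]=7 > 6 → no swap
j=1: arr[1]=6 ≤ 6 → i=0, swap arr[0],arr[1] → [6,7,5,7,9,4,7,5,6,6]
j=2: arr[2]=5 ≤ 6 → i=1, swap arr[1],arr[2] → [6,5,7,7,9,4,7,5,6,6]
(after j=2) arr = [6,5,7,7,9,4,7,5,6,6]

[6,5,7,7,9,4,7,5,6,6]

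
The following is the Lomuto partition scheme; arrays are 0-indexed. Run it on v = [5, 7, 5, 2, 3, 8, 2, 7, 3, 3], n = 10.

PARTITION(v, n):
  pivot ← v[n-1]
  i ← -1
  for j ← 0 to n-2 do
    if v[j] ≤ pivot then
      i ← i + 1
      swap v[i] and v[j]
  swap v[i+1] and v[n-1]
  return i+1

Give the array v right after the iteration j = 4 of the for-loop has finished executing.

[2, 3, 5, 5, 7, 8, 2, 7, 3, 3]

pivot=3, i=-1
j=0: 5>3, skip
j=1: 7>3, skip
j=2: 5>3, skip
j=3: 2≤3, i=0, swap(0,3) ⇒ [2, 7, 5, 5, 3, 8, 2, 7, 3, 3]
j=4: 3≤3, i=1, swap(1,4) ⇒ [2, 3, 5, 5, 7, 8, 2, 7, 3, 3]
(after j=4) v = [2, 3, 5, 5, 7, 8, 2, 7, 3, 3]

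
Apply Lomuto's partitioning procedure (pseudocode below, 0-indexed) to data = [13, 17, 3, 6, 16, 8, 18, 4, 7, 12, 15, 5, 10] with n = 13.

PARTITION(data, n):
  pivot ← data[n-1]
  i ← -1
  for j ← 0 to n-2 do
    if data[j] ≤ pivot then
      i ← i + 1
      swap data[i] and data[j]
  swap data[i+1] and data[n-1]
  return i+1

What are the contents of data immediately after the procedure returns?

[3, 6, 8, 4, 7, 5, 10, 17, 16, 12, 15, 13, 18]

pivot = data[12] = 10; i = -1
j=0: data[0]=13 > 10 → no swap
j=1: data[1]=17 > 10 → no swap
j=2: data[2]=3 ≤ 10 → i=0, swap data[0],data[2] → [3, 17, 13, 6, 16, 8, 18, 4, 7, 12, 15, 5, 10]
j=3: data[3]=6 ≤ 10 → i=1, swap data[1],data[3] → [3, 6, 13, 17, 16, 8, 18, 4, 7, 12, 15, 5, 10]
j=4: data[4]=16 > 10 → no swap
j=5: data[5]=8 ≤ 10 → i=2, swap data[2],data[5] → [3, 6, 8, 17, 16, 13, 18, 4, 7, 12, 15, 5, 10]
j=6: data[6]=18 > 10 → no swap
j=7: data[7]=4 ≤ 10 → i=3, swap data[3],data[7] → [3, 6, 8, 4, 16, 13, 18, 17, 7, 12, 15, 5, 10]
j=8: data[8]=7 ≤ 10 → i=4, swap data[4],data[8] → [3, 6, 8, 4, 7, 13, 18, 17, 16, 12, 15, 5, 10]
j=9: data[9]=12 > 10 → no swap
j=10: data[10]=15 > 10 → no swap
j=11: data[11]=5 ≤ 10 → i=5, swap data[5],data[11] → [3, 6, 8, 4, 7, 5, 18, 17, 16, 12, 15, 13, 10]
final swap data[6],data[12] → [3, 6, 8, 4, 7, 5, 10, 17, 16, 12, 15, 13, 18]; return 6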